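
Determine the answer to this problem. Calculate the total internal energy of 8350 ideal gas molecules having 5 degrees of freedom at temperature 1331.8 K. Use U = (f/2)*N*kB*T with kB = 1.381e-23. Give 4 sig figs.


Step 1: f/2 = 5/2 = 2.5
Step 2: N*kB*T = 8350*1.381e-23*1331.8 = 1.536e-16
Step 3: U = 2.5 * 1.536e-16 = 3.839e-16 J

3.839e-16


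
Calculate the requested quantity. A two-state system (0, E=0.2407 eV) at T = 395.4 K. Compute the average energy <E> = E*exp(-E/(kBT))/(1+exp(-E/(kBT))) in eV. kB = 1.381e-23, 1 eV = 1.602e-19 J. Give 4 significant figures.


Step 1: beta*E = 0.2407*1.602e-19/(1.381e-23*395.4) = 7.062
Step 2: exp(-beta*E) = 0.0008573
Step 3: <E> = 0.2407*0.0008573/(1+0.0008573) = 0.0002062 eV

0.0002062


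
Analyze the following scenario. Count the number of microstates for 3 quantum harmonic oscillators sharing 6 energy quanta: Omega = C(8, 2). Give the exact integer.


Step 1: Use binomial coefficient C(8, 2)
Step 2: Numerator = 8! / 6!
Step 3: Denominator = 2!
Step 4: Omega = 28

28


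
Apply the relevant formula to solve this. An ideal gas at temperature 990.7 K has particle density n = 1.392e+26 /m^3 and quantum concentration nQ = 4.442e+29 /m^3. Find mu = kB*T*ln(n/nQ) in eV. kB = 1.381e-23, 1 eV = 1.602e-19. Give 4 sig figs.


Step 1: n/nQ = 1.392e+26/4.442e+29 = 0.0003134
Step 2: ln(n/nQ) = -8.068
Step 3: mu = kB*T*ln(n/nQ) = 1.368e-20*-8.068 = -1.104e-19 J
Step 4: Convert to eV: -1.104e-19/1.602e-19 = -0.689 eV

-0.689


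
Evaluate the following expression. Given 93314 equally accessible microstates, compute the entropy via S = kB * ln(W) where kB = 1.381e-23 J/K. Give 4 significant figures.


Step 1: ln(W) = ln(93314) = 11.44
Step 2: S = kB * ln(W) = 1.381e-23 * 11.44
Step 3: S = 1.58e-22 J/K

1.58e-22


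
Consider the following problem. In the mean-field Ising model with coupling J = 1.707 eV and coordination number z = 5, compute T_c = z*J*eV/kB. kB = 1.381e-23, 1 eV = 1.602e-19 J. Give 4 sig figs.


Step 1: z*J = 5*1.707 = 8.535 eV
Step 2: Convert to Joules: 8.535*1.602e-19 = 1.367e-18 J
Step 3: T_c = 1.367e-18 / 1.381e-23 = 9.901e+04 K

9.901e+04


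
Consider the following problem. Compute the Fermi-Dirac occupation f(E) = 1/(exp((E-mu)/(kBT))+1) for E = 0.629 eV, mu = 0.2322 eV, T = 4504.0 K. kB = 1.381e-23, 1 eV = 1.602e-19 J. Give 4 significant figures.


Step 1: (E - mu) = 0.629 - 0.2322 = 0.3968 eV
Step 2: Convert: (E-mu)*eV = 6.357e-20 J
Step 3: x = (E-mu)*eV/(kB*T) = 1.022
Step 4: f = 1/(exp(1.022)+1) = 0.2646

0.2646


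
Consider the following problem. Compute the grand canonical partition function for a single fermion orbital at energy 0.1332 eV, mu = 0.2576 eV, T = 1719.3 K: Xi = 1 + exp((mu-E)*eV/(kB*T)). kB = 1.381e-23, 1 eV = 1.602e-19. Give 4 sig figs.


Step 1: (mu - E) = 0.2576 - 0.1332 = 0.1244 eV
Step 2: x = (mu-E)*eV/(kB*T) = 0.1244*1.602e-19/(1.381e-23*1719.3) = 0.8393
Step 3: exp(x) = 2.315
Step 4: Xi = 1 + 2.315 = 3.315

3.315


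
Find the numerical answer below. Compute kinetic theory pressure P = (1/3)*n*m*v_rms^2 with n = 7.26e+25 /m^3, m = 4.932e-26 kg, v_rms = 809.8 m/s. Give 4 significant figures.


Step 1: v_rms^2 = 809.8^2 = 6.558e+05
Step 2: n*m = 7.26e+25*4.932e-26 = 3.581
Step 3: P = (1/3)*3.581*6.558e+05 = 7.827e+05 Pa

7.827e+05


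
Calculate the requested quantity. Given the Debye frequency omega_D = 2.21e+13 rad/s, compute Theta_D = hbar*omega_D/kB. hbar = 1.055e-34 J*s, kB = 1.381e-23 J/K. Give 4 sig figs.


Step 1: hbar*omega_D = 1.055e-34 * 2.21e+13 = 2.332e-21 J
Step 2: Theta_D = 2.332e-21 / 1.381e-23
Step 3: Theta_D = 168.8 K

168.8


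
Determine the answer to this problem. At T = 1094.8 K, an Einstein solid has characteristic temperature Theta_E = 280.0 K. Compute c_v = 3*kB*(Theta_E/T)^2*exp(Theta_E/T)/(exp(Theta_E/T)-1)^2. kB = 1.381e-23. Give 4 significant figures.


Step 1: x = Theta_E/T = 280.0/1094.8 = 0.2558
Step 2: x^2 = 0.06541
Step 3: exp(x) = 1.291
Step 4: c_v = 3*1.381e-23*0.06541*1.291/(1.291-1)^2 = 4.12e-23

4.12e-23


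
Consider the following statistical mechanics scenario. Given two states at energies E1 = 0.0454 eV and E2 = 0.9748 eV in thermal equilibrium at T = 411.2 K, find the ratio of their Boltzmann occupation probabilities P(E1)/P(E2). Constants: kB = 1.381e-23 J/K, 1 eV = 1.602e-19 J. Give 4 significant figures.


Step 1: Compute energy difference dE = E1 - E2 = 0.0454 - 0.9748 = -0.9294 eV
Step 2: Convert to Joules: dE_J = -0.9294 * 1.602e-19 = -1.489e-19 J
Step 3: Compute exponent = -dE_J / (kB * T) = -(-1.489e-19) / (1.381e-23 * 411.2) = 26.22
Step 4: P(E1)/P(E2) = exp(26.22) = 2.437e+11

2.437e+11


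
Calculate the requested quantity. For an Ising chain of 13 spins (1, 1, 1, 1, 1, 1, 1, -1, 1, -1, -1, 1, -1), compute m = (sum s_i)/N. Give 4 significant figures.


Step 1: Count up spins (+1): 9, down spins (-1): 4
Step 2: Total magnetization M = 9 - 4 = 5
Step 3: m = M/N = 5/13 = 0.3846

0.3846


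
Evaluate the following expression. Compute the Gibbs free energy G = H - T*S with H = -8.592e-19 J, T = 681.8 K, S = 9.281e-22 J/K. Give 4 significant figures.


Step 1: T*S = 681.8 * 9.281e-22 = 6.328e-19 J
Step 2: G = H - T*S = -8.592e-19 - 6.328e-19
Step 3: G = -1.492e-18 J

-1.492e-18


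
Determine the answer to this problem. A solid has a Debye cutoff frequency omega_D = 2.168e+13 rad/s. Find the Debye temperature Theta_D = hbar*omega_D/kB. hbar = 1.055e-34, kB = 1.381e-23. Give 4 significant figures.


Step 1: hbar*omega_D = 1.055e-34 * 2.168e+13 = 2.287e-21 J
Step 2: Theta_D = 2.287e-21 / 1.381e-23
Step 3: Theta_D = 165.6 K

165.6


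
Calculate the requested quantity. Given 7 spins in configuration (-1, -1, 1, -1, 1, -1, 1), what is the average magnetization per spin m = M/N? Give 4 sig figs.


Step 1: Count up spins (+1): 3, down spins (-1): 4
Step 2: Total magnetization M = 3 - 4 = -1
Step 3: m = M/N = -1/7 = -0.1429

-0.1429


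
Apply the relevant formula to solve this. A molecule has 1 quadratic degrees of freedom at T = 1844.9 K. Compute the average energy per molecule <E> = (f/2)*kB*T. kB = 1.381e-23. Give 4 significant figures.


Step 1: f/2 = 1/2 = 0.5
Step 2: kB*T = 1.381e-23 * 1844.9 = 2.548e-20
Step 3: <E> = 0.5 * 2.548e-20 = 1.274e-20 J

1.274e-20


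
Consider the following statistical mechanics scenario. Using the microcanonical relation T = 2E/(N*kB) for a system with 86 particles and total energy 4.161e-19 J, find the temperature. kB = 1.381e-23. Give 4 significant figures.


Step 1: Numerator = 2*E = 2*4.161e-19 = 8.322e-19 J
Step 2: Denominator = N*kB = 86*1.381e-23 = 1.188e-21
Step 3: T = 8.322e-19 / 1.188e-21 = 700.7 K

700.7


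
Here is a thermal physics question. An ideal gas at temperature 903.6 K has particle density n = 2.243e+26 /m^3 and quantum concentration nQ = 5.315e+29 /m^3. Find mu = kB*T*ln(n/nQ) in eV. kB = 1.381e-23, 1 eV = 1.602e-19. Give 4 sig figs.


Step 1: n/nQ = 2.243e+26/5.315e+29 = 0.000422
Step 2: ln(n/nQ) = -7.77
Step 3: mu = kB*T*ln(n/nQ) = 1.248e-20*-7.77 = -9.697e-20 J
Step 4: Convert to eV: -9.697e-20/1.602e-19 = -0.6053 eV

-0.6053


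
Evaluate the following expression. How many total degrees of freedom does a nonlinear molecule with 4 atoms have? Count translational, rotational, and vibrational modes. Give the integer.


Step 1: Translational DOF = 3
Step 2: Rotational DOF (nonlinear) = 3
Step 3: Vibrational DOF = 3*4 - 6 = 6
Step 4: Total = 3 + 3 + 6 = 12

12


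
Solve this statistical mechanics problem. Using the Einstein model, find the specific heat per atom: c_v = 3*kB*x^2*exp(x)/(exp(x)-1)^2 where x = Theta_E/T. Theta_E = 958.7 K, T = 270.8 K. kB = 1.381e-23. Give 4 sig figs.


Step 1: x = Theta_E/T = 958.7/270.8 = 3.54
Step 2: x^2 = 12.53
Step 3: exp(x) = 34.48
Step 4: c_v = 3*1.381e-23*12.53*34.48/(34.48-1)^2 = 1.597e-23

1.597e-23


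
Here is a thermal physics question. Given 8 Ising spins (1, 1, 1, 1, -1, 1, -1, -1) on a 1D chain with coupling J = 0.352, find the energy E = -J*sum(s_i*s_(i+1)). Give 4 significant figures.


Step 1: Nearest-neighbor products: 1, 1, 1, -1, -1, -1, 1
Step 2: Sum of products = 1
Step 3: E = -0.352 * 1 = -0.352

-0.352


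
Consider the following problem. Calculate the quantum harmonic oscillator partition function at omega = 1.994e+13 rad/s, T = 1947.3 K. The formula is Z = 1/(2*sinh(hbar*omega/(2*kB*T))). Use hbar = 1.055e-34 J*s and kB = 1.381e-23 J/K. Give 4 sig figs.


Step 1: Compute x = hbar*omega/(kB*T) = 1.055e-34*1.994e+13/(1.381e-23*1947.3) = 0.07823
Step 2: x/2 = 0.03911
Step 3: sinh(x/2) = 0.03912
Step 4: Z = 1/(2*0.03912) = 12.78

12.78


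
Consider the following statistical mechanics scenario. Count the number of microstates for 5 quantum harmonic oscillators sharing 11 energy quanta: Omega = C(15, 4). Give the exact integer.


Step 1: Use binomial coefficient C(15, 4)
Step 2: Numerator = 15! / 11!
Step 3: Denominator = 4!
Step 4: Omega = 1365

1365


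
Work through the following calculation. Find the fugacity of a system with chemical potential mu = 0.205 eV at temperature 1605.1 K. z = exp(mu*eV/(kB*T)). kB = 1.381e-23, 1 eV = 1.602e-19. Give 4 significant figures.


Step 1: Convert mu to Joules: 0.205*1.602e-19 = 3.284e-20 J
Step 2: kB*T = 1.381e-23*1605.1 = 2.217e-20 J
Step 3: mu/(kB*T) = 1.482
Step 4: z = exp(1.482) = 4.4

4.4


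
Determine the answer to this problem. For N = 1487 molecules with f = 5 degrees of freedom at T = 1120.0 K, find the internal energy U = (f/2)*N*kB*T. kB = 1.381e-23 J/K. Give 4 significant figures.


Step 1: f/2 = 5/2 = 2.5
Step 2: N*kB*T = 1487*1.381e-23*1120.0 = 2.3e-17
Step 3: U = 2.5 * 2.3e-17 = 5.75e-17 J

5.75e-17


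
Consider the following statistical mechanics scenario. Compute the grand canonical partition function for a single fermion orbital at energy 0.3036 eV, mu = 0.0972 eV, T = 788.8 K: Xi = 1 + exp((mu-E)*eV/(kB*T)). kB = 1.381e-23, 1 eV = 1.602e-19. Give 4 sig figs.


Step 1: (mu - E) = 0.0972 - 0.3036 = -0.2064 eV
Step 2: x = (mu-E)*eV/(kB*T) = -0.2064*1.602e-19/(1.381e-23*788.8) = -3.035
Step 3: exp(x) = 0.04806
Step 4: Xi = 1 + 0.04806 = 1.048

1.048


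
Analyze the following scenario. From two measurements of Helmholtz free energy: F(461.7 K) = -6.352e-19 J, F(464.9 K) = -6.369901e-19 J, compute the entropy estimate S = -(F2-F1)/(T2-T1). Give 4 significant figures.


Step 1: dF = F2 - F1 = -6.369901e-19 - (-6.352e-19) = -1.7901e-21 J
Step 2: dT = T2 - T1 = 464.9 - 461.7 = 3.2 K
Step 3: S = -dF/dT = -(-1.7901e-21)/3.2 = 5.594e-22 J/K

5.594e-22


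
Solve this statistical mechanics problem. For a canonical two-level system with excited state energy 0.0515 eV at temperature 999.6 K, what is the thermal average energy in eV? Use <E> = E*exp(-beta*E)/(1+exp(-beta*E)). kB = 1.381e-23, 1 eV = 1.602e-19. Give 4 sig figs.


Step 1: beta*E = 0.0515*1.602e-19/(1.381e-23*999.6) = 0.5977
Step 2: exp(-beta*E) = 0.5501
Step 3: <E> = 0.0515*0.5501/(1+0.5501) = 0.01828 eV

0.01828


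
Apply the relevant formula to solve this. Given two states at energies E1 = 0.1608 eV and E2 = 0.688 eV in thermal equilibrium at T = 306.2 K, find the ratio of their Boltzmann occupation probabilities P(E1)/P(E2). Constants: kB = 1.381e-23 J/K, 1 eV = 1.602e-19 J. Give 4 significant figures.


Step 1: Compute energy difference dE = E1 - E2 = 0.1608 - 0.688 = -0.5272 eV
Step 2: Convert to Joules: dE_J = -0.5272 * 1.602e-19 = -8.446e-20 J
Step 3: Compute exponent = -dE_J / (kB * T) = -(-8.446e-20) / (1.381e-23 * 306.2) = 19.97
Step 4: P(E1)/P(E2) = exp(19.97) = 4.721e+08

4.721e+08


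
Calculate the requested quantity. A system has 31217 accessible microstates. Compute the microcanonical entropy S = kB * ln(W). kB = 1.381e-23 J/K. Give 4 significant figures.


Step 1: ln(W) = ln(31217) = 10.35
Step 2: S = kB * ln(W) = 1.381e-23 * 10.35
Step 3: S = 1.429e-22 J/K

1.429e-22


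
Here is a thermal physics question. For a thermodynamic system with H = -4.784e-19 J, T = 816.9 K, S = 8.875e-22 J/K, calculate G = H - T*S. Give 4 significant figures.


Step 1: T*S = 816.9 * 8.875e-22 = 7.25e-19 J
Step 2: G = H - T*S = -4.784e-19 - 7.25e-19
Step 3: G = -1.203e-18 J

-1.203e-18


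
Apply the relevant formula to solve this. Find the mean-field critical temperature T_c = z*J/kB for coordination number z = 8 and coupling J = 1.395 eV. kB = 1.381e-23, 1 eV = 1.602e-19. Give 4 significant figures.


Step 1: z*J = 8*1.395 = 11.16 eV
Step 2: Convert to Joules: 11.16*1.602e-19 = 1.788e-18 J
Step 3: T_c = 1.788e-18 / 1.381e-23 = 1.295e+05 K

1.295e+05


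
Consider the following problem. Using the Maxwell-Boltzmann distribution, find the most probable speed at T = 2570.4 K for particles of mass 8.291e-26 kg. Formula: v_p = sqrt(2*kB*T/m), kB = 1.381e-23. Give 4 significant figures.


Step 1: Numerator = 2*kB*T = 2*1.381e-23*2570.4 = 7.099e-20
Step 2: Ratio = 7.099e-20 / 8.291e-26 = 8.563e+05
Step 3: v_p = sqrt(8.563e+05) = 925.4 m/s

925.4


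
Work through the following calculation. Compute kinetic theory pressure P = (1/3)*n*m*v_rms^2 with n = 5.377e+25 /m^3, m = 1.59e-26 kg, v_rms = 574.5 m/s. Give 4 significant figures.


Step 1: v_rms^2 = 574.5^2 = 3.301e+05
Step 2: n*m = 5.377e+25*1.59e-26 = 0.8549
Step 3: P = (1/3)*0.8549*3.301e+05 = 9.406e+04 Pa

9.406e+04


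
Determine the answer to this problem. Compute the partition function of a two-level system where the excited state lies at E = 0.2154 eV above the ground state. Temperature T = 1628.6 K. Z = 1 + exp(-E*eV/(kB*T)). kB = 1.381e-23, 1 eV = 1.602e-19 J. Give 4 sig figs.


Step 1: Compute beta*E = E*eV/(kB*T) = 0.2154*1.602e-19/(1.381e-23*1628.6) = 1.534
Step 2: exp(-beta*E) = exp(-1.534) = 0.2156
Step 3: Z = 1 + 0.2156 = 1.216

1.216


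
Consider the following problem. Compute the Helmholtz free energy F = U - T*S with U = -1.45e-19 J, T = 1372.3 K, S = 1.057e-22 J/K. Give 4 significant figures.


Step 1: T*S = 1372.3 * 1.057e-22 = 1.451e-19 J
Step 2: F = U - T*S = -1.45e-19 - 1.451e-19
Step 3: F = -2.901e-19 J

-2.901e-19


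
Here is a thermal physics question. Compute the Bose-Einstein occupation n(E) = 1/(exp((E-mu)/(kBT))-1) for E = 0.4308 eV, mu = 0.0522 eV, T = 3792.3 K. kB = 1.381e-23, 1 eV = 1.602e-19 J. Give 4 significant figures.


Step 1: (E - mu) = 0.3786 eV
Step 2: x = (E-mu)*eV/(kB*T) = 0.3786*1.602e-19/(1.381e-23*3792.3) = 1.158
Step 3: exp(x) = 3.184
Step 4: n = 1/(exp(x)-1) = 0.4579

0.4579


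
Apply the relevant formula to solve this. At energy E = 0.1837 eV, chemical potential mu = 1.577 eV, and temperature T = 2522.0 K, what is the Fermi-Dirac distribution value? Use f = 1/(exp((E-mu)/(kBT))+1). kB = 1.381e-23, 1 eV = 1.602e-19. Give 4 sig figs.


Step 1: (E - mu) = 0.1837 - 1.577 = -1.393 eV
Step 2: Convert: (E-mu)*eV = -2.232e-19 J
Step 3: x = (E-mu)*eV/(kB*T) = -6.409
Step 4: f = 1/(exp(-6.409)+1) = 0.9984

0.9984


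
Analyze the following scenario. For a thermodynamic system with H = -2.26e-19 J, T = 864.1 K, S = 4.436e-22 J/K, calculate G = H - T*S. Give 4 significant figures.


Step 1: T*S = 864.1 * 4.436e-22 = 3.833e-19 J
Step 2: G = H - T*S = -2.26e-19 - 3.833e-19
Step 3: G = -6.093e-19 J

-6.093e-19


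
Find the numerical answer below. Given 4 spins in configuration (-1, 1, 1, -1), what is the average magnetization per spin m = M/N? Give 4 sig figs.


Step 1: Count up spins (+1): 2, down spins (-1): 2
Step 2: Total magnetization M = 2 - 2 = 0
Step 3: m = M/N = 0/4 = 0

0


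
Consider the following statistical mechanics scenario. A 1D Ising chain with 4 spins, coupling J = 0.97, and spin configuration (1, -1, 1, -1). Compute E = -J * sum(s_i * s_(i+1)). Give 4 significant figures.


Step 1: Nearest-neighbor products: -1, -1, -1
Step 2: Sum of products = -3
Step 3: E = -0.97 * -3 = 2.91

2.91


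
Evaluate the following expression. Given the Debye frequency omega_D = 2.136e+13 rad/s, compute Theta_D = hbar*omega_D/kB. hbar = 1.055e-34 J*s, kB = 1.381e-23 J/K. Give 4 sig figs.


Step 1: hbar*omega_D = 1.055e-34 * 2.136e+13 = 2.253e-21 J
Step 2: Theta_D = 2.253e-21 / 1.381e-23
Step 3: Theta_D = 163.2 K

163.2


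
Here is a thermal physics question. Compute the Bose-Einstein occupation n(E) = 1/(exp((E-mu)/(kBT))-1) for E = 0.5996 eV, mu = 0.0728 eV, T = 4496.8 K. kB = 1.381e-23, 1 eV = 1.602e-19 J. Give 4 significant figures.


Step 1: (E - mu) = 0.5268 eV
Step 2: x = (E-mu)*eV/(kB*T) = 0.5268*1.602e-19/(1.381e-23*4496.8) = 1.359
Step 3: exp(x) = 3.892
Step 4: n = 1/(exp(x)-1) = 0.3458

0.3458


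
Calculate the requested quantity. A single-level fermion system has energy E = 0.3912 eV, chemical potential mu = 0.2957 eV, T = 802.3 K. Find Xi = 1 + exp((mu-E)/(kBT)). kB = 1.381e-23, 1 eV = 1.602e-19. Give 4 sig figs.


Step 1: (mu - E) = 0.2957 - 0.3912 = -0.0955 eV
Step 2: x = (mu-E)*eV/(kB*T) = -0.0955*1.602e-19/(1.381e-23*802.3) = -1.381
Step 3: exp(x) = 0.2514
Step 4: Xi = 1 + 0.2514 = 1.251

1.251


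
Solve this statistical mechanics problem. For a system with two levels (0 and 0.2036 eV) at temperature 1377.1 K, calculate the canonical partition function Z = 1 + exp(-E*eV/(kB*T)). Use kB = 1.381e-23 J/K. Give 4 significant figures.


Step 1: Compute beta*E = E*eV/(kB*T) = 0.2036*1.602e-19/(1.381e-23*1377.1) = 1.715
Step 2: exp(-beta*E) = exp(-1.715) = 0.18
Step 3: Z = 1 + 0.18 = 1.18

1.18


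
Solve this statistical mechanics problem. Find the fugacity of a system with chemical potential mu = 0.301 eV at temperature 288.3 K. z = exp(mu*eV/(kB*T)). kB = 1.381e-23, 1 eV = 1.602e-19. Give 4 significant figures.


Step 1: Convert mu to Joules: 0.301*1.602e-19 = 4.822e-20 J
Step 2: kB*T = 1.381e-23*288.3 = 3.981e-21 J
Step 3: mu/(kB*T) = 12.11
Step 4: z = exp(12.11) = 1.819e+05

1.819e+05


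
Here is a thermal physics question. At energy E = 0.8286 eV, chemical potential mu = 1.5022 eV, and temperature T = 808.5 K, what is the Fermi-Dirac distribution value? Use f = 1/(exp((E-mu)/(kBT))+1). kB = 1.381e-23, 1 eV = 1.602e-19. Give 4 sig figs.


Step 1: (E - mu) = 0.8286 - 1.5022 = -0.6736 eV
Step 2: Convert: (E-mu)*eV = -1.079e-19 J
Step 3: x = (E-mu)*eV/(kB*T) = -9.665
Step 4: f = 1/(exp(-9.665)+1) = 0.9999

0.9999


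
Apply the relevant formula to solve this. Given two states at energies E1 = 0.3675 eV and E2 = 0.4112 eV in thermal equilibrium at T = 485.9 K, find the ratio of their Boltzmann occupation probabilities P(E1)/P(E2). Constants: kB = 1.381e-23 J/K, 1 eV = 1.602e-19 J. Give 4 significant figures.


Step 1: Compute energy difference dE = E1 - E2 = 0.3675 - 0.4112 = -0.0437 eV
Step 2: Convert to Joules: dE_J = -0.0437 * 1.602e-19 = -7.001e-21 J
Step 3: Compute exponent = -dE_J / (kB * T) = -(-7.001e-21) / (1.381e-23 * 485.9) = 1.043
Step 4: P(E1)/P(E2) = exp(1.043) = 2.839

2.839


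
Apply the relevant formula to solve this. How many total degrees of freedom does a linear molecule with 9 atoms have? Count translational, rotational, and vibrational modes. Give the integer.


Step 1: Translational DOF = 3
Step 2: Rotational DOF (linear) = 2
Step 3: Vibrational DOF = 3*9 - 5 = 22
Step 4: Total = 3 + 2 + 22 = 27

27


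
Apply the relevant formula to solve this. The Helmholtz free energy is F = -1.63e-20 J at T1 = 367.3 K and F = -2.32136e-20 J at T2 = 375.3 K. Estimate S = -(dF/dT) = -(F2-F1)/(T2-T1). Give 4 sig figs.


Step 1: dF = F2 - F1 = -2.32136e-20 - (-1.63e-20) = -6.9136e-21 J
Step 2: dT = T2 - T1 = 375.3 - 367.3 = 8 K
Step 3: S = -dF/dT = -(-6.9136e-21)/8 = 8.642e-22 J/K

8.642e-22


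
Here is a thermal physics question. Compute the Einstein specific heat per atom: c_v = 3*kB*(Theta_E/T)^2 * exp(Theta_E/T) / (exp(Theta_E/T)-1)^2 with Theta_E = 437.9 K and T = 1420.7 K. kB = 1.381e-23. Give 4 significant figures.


Step 1: x = Theta_E/T = 437.9/1420.7 = 0.3082
Step 2: x^2 = 0.095
Step 3: exp(x) = 1.361
Step 4: c_v = 3*1.381e-23*0.095*1.361/(1.361-1)^2 = 4.11e-23

4.11e-23


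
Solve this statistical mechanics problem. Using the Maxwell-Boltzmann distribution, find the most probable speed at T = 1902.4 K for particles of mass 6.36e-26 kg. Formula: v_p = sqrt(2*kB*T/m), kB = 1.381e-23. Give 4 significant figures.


Step 1: Numerator = 2*kB*T = 2*1.381e-23*1902.4 = 5.254e-20
Step 2: Ratio = 5.254e-20 / 6.36e-26 = 8.262e+05
Step 3: v_p = sqrt(8.262e+05) = 908.9 m/s

908.9


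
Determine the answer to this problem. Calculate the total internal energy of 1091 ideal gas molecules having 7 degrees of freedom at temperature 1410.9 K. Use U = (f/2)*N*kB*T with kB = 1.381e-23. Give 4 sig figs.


Step 1: f/2 = 7/2 = 3.5
Step 2: N*kB*T = 1091*1.381e-23*1410.9 = 2.126e-17
Step 3: U = 3.5 * 2.126e-17 = 7.44e-17 J

7.44e-17


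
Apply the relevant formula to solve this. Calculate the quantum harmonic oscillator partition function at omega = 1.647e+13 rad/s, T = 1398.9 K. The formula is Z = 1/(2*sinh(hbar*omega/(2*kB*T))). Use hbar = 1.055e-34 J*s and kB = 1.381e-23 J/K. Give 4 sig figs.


Step 1: Compute x = hbar*omega/(kB*T) = 1.055e-34*1.647e+13/(1.381e-23*1398.9) = 0.08994
Step 2: x/2 = 0.04497
Step 3: sinh(x/2) = 0.04499
Step 4: Z = 1/(2*0.04499) = 11.11

11.11


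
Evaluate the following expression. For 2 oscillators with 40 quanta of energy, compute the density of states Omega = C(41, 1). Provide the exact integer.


Step 1: Use binomial coefficient C(41, 1)
Step 2: Numerator = 41! / 40!
Step 3: Denominator = 1!
Step 4: Omega = 41

41


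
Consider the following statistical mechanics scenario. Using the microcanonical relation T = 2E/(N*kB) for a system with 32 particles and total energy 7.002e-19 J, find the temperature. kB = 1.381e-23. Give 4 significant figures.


Step 1: Numerator = 2*E = 2*7.002e-19 = 1.4e-18 J
Step 2: Denominator = N*kB = 32*1.381e-23 = 4.419e-22
Step 3: T = 1.4e-18 / 4.419e-22 = 3169 K

3169


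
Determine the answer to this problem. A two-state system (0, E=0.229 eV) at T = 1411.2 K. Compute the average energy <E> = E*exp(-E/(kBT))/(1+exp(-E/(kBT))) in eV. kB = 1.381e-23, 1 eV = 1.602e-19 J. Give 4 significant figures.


Step 1: beta*E = 0.229*1.602e-19/(1.381e-23*1411.2) = 1.882
Step 2: exp(-beta*E) = 0.1522
Step 3: <E> = 0.229*0.1522/(1+0.1522) = 0.03025 eV

0.03025


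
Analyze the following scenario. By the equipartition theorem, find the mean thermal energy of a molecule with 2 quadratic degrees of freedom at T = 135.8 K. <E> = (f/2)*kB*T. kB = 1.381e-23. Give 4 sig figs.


Step 1: f/2 = 2/2 = 1
Step 2: kB*T = 1.381e-23 * 135.8 = 1.875e-21
Step 3: <E> = 1 * 1.875e-21 = 1.875e-21 J

1.875e-21


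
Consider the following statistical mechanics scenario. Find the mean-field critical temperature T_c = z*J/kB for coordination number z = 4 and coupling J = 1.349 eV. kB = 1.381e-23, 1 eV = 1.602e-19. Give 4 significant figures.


Step 1: z*J = 4*1.349 = 5.396 eV
Step 2: Convert to Joules: 5.396*1.602e-19 = 8.644e-19 J
Step 3: T_c = 8.644e-19 / 1.381e-23 = 6.26e+04 K

6.26e+04


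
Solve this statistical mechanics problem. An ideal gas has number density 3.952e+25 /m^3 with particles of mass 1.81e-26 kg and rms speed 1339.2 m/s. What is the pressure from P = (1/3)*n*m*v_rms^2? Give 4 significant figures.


Step 1: v_rms^2 = 1339.2^2 = 1.793e+06
Step 2: n*m = 3.952e+25*1.81e-26 = 0.7153
Step 3: P = (1/3)*0.7153*1.793e+06 = 4.276e+05 Pa

4.276e+05


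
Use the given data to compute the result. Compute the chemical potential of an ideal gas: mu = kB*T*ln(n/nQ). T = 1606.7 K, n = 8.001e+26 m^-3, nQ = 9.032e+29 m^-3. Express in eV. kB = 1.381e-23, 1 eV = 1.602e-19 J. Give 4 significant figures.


Step 1: n/nQ = 8.001e+26/9.032e+29 = 0.0008859
Step 2: ln(n/nQ) = -7.029
Step 3: mu = kB*T*ln(n/nQ) = 2.219e-20*-7.029 = -1.56e-19 J
Step 4: Convert to eV: -1.56e-19/1.602e-19 = -0.9735 eV

-0.9735


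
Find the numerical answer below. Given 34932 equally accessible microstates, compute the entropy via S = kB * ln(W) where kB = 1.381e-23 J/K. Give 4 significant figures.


Step 1: ln(W) = ln(34932) = 10.46
Step 2: S = kB * ln(W) = 1.381e-23 * 10.46
Step 3: S = 1.445e-22 J/K

1.445e-22


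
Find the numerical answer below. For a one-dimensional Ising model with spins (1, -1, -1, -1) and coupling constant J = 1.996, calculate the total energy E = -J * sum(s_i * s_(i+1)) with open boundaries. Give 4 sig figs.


Step 1: Nearest-neighbor products: -1, 1, 1
Step 2: Sum of products = 1
Step 3: E = -1.996 * 1 = -1.996

-1.996


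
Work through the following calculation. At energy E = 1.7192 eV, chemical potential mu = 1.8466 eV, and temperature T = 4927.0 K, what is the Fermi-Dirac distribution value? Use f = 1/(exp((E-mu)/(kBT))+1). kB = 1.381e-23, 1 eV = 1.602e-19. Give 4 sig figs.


Step 1: (E - mu) = 1.7192 - 1.8466 = -0.1274 eV
Step 2: Convert: (E-mu)*eV = -2.041e-20 J
Step 3: x = (E-mu)*eV/(kB*T) = -0.3
Step 4: f = 1/(exp(-0.3)+1) = 0.5744

0.5744


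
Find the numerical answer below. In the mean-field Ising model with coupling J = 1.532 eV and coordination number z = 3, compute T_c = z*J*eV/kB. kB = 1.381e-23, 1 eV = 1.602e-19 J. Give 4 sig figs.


Step 1: z*J = 3*1.532 = 4.596 eV
Step 2: Convert to Joules: 4.596*1.602e-19 = 7.363e-19 J
Step 3: T_c = 7.363e-19 / 1.381e-23 = 5.331e+04 K

5.331e+04


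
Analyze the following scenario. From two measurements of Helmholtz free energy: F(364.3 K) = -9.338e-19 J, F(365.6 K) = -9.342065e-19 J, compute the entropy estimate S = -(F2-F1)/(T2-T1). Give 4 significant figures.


Step 1: dF = F2 - F1 = -9.342065e-19 - (-9.338e-19) = -4.065e-22 J
Step 2: dT = T2 - T1 = 365.6 - 364.3 = 1.3 K
Step 3: S = -dF/dT = -(-4.065e-22)/1.3 = 3.127e-22 J/K

3.127e-22


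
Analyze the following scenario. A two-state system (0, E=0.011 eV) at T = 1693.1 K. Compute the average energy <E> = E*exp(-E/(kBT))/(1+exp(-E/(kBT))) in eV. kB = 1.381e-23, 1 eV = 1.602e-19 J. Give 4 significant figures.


Step 1: beta*E = 0.011*1.602e-19/(1.381e-23*1693.1) = 0.07537
Step 2: exp(-beta*E) = 0.9274
Step 3: <E> = 0.011*0.9274/(1+0.9274) = 0.005293 eV

0.005293


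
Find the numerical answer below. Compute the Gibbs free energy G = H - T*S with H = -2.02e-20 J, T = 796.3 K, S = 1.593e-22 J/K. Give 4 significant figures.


Step 1: T*S = 796.3 * 1.593e-22 = 1.269e-19 J
Step 2: G = H - T*S = -2.02e-20 - 1.269e-19
Step 3: G = -1.471e-19 J

-1.471e-19


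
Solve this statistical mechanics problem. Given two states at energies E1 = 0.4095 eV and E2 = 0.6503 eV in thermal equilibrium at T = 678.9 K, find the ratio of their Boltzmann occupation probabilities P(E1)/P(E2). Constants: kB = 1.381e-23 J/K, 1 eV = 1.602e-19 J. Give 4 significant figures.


Step 1: Compute energy difference dE = E1 - E2 = 0.4095 - 0.6503 = -0.2408 eV
Step 2: Convert to Joules: dE_J = -0.2408 * 1.602e-19 = -3.858e-20 J
Step 3: Compute exponent = -dE_J / (kB * T) = -(-3.858e-20) / (1.381e-23 * 678.9) = 4.115
Step 4: P(E1)/P(E2) = exp(4.115) = 61.22

61.22


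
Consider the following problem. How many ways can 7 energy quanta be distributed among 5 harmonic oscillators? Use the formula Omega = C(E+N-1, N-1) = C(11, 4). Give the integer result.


Step 1: Use binomial coefficient C(11, 4)
Step 2: Numerator = 11! / 7!
Step 3: Denominator = 4!
Step 4: Omega = 330

330


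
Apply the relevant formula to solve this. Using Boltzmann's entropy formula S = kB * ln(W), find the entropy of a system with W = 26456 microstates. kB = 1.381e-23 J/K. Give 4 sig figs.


Step 1: ln(W) = ln(26456) = 10.18
Step 2: S = kB * ln(W) = 1.381e-23 * 10.18
Step 3: S = 1.406e-22 J/K

1.406e-22


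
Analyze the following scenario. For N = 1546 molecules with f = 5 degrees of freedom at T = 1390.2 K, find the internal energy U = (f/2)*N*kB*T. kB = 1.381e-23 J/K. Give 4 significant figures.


Step 1: f/2 = 5/2 = 2.5
Step 2: N*kB*T = 1546*1.381e-23*1390.2 = 2.968e-17
Step 3: U = 2.5 * 2.968e-17 = 7.42e-17 J

7.42e-17


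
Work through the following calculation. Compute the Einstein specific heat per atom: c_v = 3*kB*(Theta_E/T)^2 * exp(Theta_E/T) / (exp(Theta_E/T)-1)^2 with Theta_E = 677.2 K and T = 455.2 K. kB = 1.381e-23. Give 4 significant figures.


Step 1: x = Theta_E/T = 677.2/455.2 = 1.488
Step 2: x^2 = 2.213
Step 3: exp(x) = 4.427
Step 4: c_v = 3*1.381e-23*2.213*4.427/(4.427-1)^2 = 3.457e-23

3.457e-23


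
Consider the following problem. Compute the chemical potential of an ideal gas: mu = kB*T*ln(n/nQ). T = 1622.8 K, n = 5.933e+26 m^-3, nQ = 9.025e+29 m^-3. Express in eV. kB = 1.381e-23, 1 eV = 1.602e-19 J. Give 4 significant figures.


Step 1: n/nQ = 5.933e+26/9.025e+29 = 0.0006574
Step 2: ln(n/nQ) = -7.327
Step 3: mu = kB*T*ln(n/nQ) = 2.241e-20*-7.327 = -1.642e-19 J
Step 4: Convert to eV: -1.642e-19/1.602e-19 = -1.025 eV

-1.025


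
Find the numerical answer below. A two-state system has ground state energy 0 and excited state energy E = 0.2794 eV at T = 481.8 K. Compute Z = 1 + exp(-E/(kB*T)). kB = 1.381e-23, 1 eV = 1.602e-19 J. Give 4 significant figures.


Step 1: Compute beta*E = E*eV/(kB*T) = 0.2794*1.602e-19/(1.381e-23*481.8) = 6.727
Step 2: exp(-beta*E) = exp(-6.727) = 0.001198
Step 3: Z = 1 + 0.001198 = 1.001

1.001


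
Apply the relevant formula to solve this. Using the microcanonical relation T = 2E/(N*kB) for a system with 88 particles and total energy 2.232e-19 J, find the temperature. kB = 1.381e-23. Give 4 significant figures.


Step 1: Numerator = 2*E = 2*2.232e-19 = 4.464e-19 J
Step 2: Denominator = N*kB = 88*1.381e-23 = 1.215e-21
Step 3: T = 4.464e-19 / 1.215e-21 = 367.3 K

367.3


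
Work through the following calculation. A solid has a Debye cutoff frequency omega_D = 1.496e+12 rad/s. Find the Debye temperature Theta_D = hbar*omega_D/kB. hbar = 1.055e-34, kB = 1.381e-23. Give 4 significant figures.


Step 1: hbar*omega_D = 1.055e-34 * 1.496e+12 = 1.578e-22 J
Step 2: Theta_D = 1.578e-22 / 1.381e-23
Step 3: Theta_D = 11.43 K

11.43


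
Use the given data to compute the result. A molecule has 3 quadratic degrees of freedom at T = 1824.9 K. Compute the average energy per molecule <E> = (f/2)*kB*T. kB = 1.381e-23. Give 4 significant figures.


Step 1: f/2 = 3/2 = 1.5
Step 2: kB*T = 1.381e-23 * 1824.9 = 2.52e-20
Step 3: <E> = 1.5 * 2.52e-20 = 3.78e-20 J

3.78e-20


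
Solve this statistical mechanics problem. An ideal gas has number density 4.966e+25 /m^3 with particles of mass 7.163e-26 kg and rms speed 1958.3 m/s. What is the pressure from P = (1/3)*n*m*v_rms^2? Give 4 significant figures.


Step 1: v_rms^2 = 1958.3^2 = 3.835e+06
Step 2: n*m = 4.966e+25*7.163e-26 = 3.557
Step 3: P = (1/3)*3.557*3.835e+06 = 4.547e+06 Pa

4.547e+06


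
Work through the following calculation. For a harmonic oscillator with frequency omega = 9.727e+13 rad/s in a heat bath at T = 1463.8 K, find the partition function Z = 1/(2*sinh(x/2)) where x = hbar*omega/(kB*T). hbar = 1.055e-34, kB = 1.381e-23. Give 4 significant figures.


Step 1: Compute x = hbar*omega/(kB*T) = 1.055e-34*9.727e+13/(1.381e-23*1463.8) = 0.5076
Step 2: x/2 = 0.2538
Step 3: sinh(x/2) = 0.2566
Step 4: Z = 1/(2*0.2566) = 1.949

1.949


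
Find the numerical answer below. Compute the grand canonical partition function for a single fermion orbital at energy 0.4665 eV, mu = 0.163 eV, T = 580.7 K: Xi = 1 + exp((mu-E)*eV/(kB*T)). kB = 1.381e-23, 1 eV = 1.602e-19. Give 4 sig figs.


Step 1: (mu - E) = 0.163 - 0.4665 = -0.3035 eV
Step 2: x = (mu-E)*eV/(kB*T) = -0.3035*1.602e-19/(1.381e-23*580.7) = -6.063
Step 3: exp(x) = 0.002328
Step 4: Xi = 1 + 0.002328 = 1.002

1.002


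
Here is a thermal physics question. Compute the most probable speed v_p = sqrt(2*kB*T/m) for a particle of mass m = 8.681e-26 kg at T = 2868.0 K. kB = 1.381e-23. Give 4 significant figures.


Step 1: Numerator = 2*kB*T = 2*1.381e-23*2868.0 = 7.921e-20
Step 2: Ratio = 7.921e-20 / 8.681e-26 = 9.125e+05
Step 3: v_p = sqrt(9.125e+05) = 955.2 m/s

955.2


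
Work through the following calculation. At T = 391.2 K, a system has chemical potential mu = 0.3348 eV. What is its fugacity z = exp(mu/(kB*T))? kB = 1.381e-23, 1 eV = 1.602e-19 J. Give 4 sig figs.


Step 1: Convert mu to Joules: 0.3348*1.602e-19 = 5.363e-20 J
Step 2: kB*T = 1.381e-23*391.2 = 5.402e-21 J
Step 3: mu/(kB*T) = 9.928
Step 4: z = exp(9.928) = 2.049e+04

2.049e+04


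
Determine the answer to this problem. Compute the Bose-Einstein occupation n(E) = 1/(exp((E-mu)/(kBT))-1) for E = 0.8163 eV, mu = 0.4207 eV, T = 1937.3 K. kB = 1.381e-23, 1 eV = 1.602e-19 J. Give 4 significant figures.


Step 1: (E - mu) = 0.3956 eV
Step 2: x = (E-mu)*eV/(kB*T) = 0.3956*1.602e-19/(1.381e-23*1937.3) = 2.369
Step 3: exp(x) = 10.68
Step 4: n = 1/(exp(x)-1) = 0.1033

0.1033


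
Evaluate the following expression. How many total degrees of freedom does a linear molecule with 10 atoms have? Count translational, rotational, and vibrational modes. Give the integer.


Step 1: Translational DOF = 3
Step 2: Rotational DOF (linear) = 2
Step 3: Vibrational DOF = 3*10 - 5 = 25
Step 4: Total = 3 + 2 + 25 = 30

30


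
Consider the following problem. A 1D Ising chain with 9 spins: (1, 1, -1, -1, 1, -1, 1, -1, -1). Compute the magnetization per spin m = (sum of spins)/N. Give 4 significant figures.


Step 1: Count up spins (+1): 4, down spins (-1): 5
Step 2: Total magnetization M = 4 - 5 = -1
Step 3: m = M/N = -1/9 = -0.1111

-0.1111


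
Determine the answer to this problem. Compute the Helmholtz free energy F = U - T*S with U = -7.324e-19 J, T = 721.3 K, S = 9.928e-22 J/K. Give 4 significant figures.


Step 1: T*S = 721.3 * 9.928e-22 = 7.161e-19 J
Step 2: F = U - T*S = -7.324e-19 - 7.161e-19
Step 3: F = -1.449e-18 J

-1.449e-18


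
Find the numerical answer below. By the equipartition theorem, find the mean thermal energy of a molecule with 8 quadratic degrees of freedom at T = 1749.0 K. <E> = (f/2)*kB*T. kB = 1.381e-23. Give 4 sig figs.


Step 1: f/2 = 8/2 = 4
Step 2: kB*T = 1.381e-23 * 1749.0 = 2.415e-20
Step 3: <E> = 4 * 2.415e-20 = 9.661e-20 J

9.661e-20


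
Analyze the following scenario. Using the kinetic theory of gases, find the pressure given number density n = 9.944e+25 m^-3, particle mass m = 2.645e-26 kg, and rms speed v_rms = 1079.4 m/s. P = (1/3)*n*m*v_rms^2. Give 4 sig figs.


Step 1: v_rms^2 = 1079.4^2 = 1.165e+06
Step 2: n*m = 9.944e+25*2.645e-26 = 2.63
Step 3: P = (1/3)*2.63*1.165e+06 = 1.021e+06 Pa

1.021e+06


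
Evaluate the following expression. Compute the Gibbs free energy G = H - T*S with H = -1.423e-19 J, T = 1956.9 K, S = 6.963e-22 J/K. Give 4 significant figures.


Step 1: T*S = 1956.9 * 6.963e-22 = 1.363e-18 J
Step 2: G = H - T*S = -1.423e-19 - 1.363e-18
Step 3: G = -1.505e-18 J

-1.505e-18


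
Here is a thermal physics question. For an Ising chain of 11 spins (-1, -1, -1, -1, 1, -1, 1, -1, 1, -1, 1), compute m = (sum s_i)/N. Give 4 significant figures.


Step 1: Count up spins (+1): 4, down spins (-1): 7
Step 2: Total magnetization M = 4 - 7 = -3
Step 3: m = M/N = -3/11 = -0.2727

-0.2727


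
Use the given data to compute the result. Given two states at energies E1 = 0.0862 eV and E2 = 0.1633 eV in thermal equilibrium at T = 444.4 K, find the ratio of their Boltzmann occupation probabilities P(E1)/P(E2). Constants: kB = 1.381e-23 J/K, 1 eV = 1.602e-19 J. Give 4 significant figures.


Step 1: Compute energy difference dE = E1 - E2 = 0.0862 - 0.1633 = -0.0771 eV
Step 2: Convert to Joules: dE_J = -0.0771 * 1.602e-19 = -1.235e-20 J
Step 3: Compute exponent = -dE_J / (kB * T) = -(-1.235e-20) / (1.381e-23 * 444.4) = 2.013
Step 4: P(E1)/P(E2) = exp(2.013) = 7.482

7.482


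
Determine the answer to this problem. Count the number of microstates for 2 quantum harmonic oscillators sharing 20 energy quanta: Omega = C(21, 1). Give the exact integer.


Step 1: Use binomial coefficient C(21, 1)
Step 2: Numerator = 21! / 20!
Step 3: Denominator = 1!
Step 4: Omega = 21

21


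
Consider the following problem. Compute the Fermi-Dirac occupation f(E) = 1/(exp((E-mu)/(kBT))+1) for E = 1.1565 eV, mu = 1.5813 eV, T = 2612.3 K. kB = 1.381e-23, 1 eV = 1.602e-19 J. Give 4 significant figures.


Step 1: (E - mu) = 1.1565 - 1.5813 = -0.4248 eV
Step 2: Convert: (E-mu)*eV = -6.805e-20 J
Step 3: x = (E-mu)*eV/(kB*T) = -1.886
Step 4: f = 1/(exp(-1.886)+1) = 0.8683

0.8683


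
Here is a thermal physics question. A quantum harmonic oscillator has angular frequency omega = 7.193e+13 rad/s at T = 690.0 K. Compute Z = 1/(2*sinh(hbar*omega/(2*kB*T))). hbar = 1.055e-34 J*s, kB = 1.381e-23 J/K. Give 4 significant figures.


Step 1: Compute x = hbar*omega/(kB*T) = 1.055e-34*7.193e+13/(1.381e-23*690.0) = 0.7964
Step 2: x/2 = 0.3982
Step 3: sinh(x/2) = 0.4088
Step 4: Z = 1/(2*0.4088) = 1.223

1.223


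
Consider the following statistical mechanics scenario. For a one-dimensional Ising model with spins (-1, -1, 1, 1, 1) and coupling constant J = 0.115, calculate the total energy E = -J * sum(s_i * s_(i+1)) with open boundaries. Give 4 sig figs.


Step 1: Nearest-neighbor products: 1, -1, 1, 1
Step 2: Sum of products = 2
Step 3: E = -0.115 * 2 = -0.23

-0.23


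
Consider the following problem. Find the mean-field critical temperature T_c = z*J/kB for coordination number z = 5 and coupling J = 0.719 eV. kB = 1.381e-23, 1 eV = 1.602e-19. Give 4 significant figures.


Step 1: z*J = 5*0.719 = 3.595 eV
Step 2: Convert to Joules: 3.595*1.602e-19 = 5.759e-19 J
Step 3: T_c = 5.759e-19 / 1.381e-23 = 4.17e+04 K

4.17e+04


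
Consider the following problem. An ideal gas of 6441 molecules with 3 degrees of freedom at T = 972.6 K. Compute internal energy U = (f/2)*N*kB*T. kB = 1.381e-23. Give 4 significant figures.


Step 1: f/2 = 3/2 = 1.5
Step 2: N*kB*T = 6441*1.381e-23*972.6 = 8.651e-17
Step 3: U = 1.5 * 8.651e-17 = 1.298e-16 J

1.298e-16


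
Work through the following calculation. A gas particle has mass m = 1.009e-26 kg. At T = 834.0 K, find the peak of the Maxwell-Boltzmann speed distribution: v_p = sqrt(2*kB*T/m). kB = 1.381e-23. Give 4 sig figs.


Step 1: Numerator = 2*kB*T = 2*1.381e-23*834.0 = 2.304e-20
Step 2: Ratio = 2.304e-20 / 1.009e-26 = 2.283e+06
Step 3: v_p = sqrt(2.283e+06) = 1511 m/s

1511


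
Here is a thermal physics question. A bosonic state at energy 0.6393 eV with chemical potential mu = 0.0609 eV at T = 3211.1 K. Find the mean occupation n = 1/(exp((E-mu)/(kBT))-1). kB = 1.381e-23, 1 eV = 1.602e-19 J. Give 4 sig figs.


Step 1: (E - mu) = 0.5784 eV
Step 2: x = (E-mu)*eV/(kB*T) = 0.5784*1.602e-19/(1.381e-23*3211.1) = 2.09
Step 3: exp(x) = 8.081
Step 4: n = 1/(exp(x)-1) = 0.1412

0.1412


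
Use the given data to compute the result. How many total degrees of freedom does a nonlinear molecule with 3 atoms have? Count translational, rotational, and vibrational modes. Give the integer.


Step 1: Translational DOF = 3
Step 2: Rotational DOF (nonlinear) = 3
Step 3: Vibrational DOF = 3*3 - 6 = 3
Step 4: Total = 3 + 3 + 3 = 9

9


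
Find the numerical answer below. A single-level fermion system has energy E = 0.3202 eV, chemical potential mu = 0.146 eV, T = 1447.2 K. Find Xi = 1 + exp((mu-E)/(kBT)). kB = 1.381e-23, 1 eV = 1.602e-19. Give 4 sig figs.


Step 1: (mu - E) = 0.146 - 0.3202 = -0.1742 eV
Step 2: x = (mu-E)*eV/(kB*T) = -0.1742*1.602e-19/(1.381e-23*1447.2) = -1.396
Step 3: exp(x) = 0.2475
Step 4: Xi = 1 + 0.2475 = 1.248

1.248


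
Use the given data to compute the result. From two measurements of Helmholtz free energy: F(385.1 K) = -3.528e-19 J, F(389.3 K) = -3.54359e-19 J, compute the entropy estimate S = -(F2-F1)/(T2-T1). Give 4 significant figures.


Step 1: dF = F2 - F1 = -3.54359e-19 - (-3.528e-19) = -1.559e-21 J
Step 2: dT = T2 - T1 = 389.3 - 385.1 = 4.2 K
Step 3: S = -dF/dT = -(-1.559e-21)/4.2 = 3.712e-22 J/K

3.712e-22


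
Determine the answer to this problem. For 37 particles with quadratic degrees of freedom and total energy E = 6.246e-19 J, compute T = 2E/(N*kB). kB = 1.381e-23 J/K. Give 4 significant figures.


Step 1: Numerator = 2*E = 2*6.246e-19 = 1.249e-18 J
Step 2: Denominator = N*kB = 37*1.381e-23 = 5.11e-22
Step 3: T = 1.249e-18 / 5.11e-22 = 2445 K

2445
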